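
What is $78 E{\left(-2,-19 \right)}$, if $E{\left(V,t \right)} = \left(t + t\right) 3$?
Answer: $-8892$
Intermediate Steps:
$E{\left(V,t \right)} = 6 t$ ($E{\left(V,t \right)} = 2 t 3 = 6 t$)
$78 E{\left(-2,-19 \right)} = 78 \cdot 6 \left(-19\right) = 78 \left(-114\right) = -8892$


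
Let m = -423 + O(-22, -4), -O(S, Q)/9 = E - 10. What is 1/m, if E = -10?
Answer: -1/243 ≈ -0.0041152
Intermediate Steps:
O(S, Q) = 180 (O(S, Q) = -9*(-10 - 10) = -9*(-20) = 180)
m = -243 (m = -423 + 180 = -243)
1/m = 1/(-243) = -1/243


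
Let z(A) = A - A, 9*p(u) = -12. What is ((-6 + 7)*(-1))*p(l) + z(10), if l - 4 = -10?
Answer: 4/3 ≈ 1.3333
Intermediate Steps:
l = -6 (l = 4 - 10 = -6)
p(u) = -4/3 (p(u) = (⅑)*(-12) = -4/3)
z(A) = 0
((-6 + 7)*(-1))*p(l) + z(10) = ((-6 + 7)*(-1))*(-4/3) + 0 = (1*(-1))*(-4/3) + 0 = -1*(-4/3) + 0 = 4/3 + 0 = 4/3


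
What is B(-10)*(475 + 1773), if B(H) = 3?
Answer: 6744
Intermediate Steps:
B(-10)*(475 + 1773) = 3*(475 + 1773) = 3*2248 = 6744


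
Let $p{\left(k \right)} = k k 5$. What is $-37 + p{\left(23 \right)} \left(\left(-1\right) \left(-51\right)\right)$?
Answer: $134858$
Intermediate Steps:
$p{\left(k \right)} = 5 k^{2}$ ($p{\left(k \right)} = k^{2} \cdot 5 = 5 k^{2}$)
$-37 + p{\left(23 \right)} \left(\left(-1\right) \left(-51\right)\right) = -37 + 5 \cdot 23^{2} \left(\left(-1\right) \left(-51\right)\right) = -37 + 5 \cdot 529 \cdot 51 = -37 + 2645 \cdot 51 = -37 + 134895 = 134858$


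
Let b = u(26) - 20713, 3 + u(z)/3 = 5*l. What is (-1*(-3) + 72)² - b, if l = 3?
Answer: 26302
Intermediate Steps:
u(z) = 36 (u(z) = -9 + 3*(5*3) = -9 + 3*15 = -9 + 45 = 36)
b = -20677 (b = 36 - 20713 = -20677)
(-1*(-3) + 72)² - b = (-1*(-3) + 72)² - 1*(-20677) = (3 + 72)² + 20677 = 75² + 20677 = 5625 + 20677 = 26302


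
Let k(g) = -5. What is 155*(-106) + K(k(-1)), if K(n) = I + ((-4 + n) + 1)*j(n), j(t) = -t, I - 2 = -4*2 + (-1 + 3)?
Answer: -16474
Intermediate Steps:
I = -4 (I = 2 + (-4*2 + (-1 + 3)) = 2 + (-8 + 2) = 2 - 6 = -4)
K(n) = -4 - n*(-3 + n) (K(n) = -4 + ((-4 + n) + 1)*(-n) = -4 + (-3 + n)*(-n) = -4 - n*(-3 + n))
155*(-106) + K(k(-1)) = 155*(-106) + (-4 - 1*(-5)² + 3*(-5)) = -16430 + (-4 - 1*25 - 15) = -16430 + (-4 - 25 - 15) = -16430 - 44 = -16474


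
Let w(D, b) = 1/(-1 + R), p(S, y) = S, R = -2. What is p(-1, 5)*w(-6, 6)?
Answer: 1/3 ≈ 0.33333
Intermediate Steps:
w(D, b) = -1/3 (w(D, b) = 1/(-1 - 2) = 1/(-3) = -1/3)
p(-1, 5)*w(-6, 6) = -1*(-1/3) = 1/3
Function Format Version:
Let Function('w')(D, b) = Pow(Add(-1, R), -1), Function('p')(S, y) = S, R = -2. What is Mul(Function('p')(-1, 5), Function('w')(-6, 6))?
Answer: Rational(1, 3) ≈ 0.33333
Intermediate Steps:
Function('w')(D, b) = Rational(-1, 3) (Function('w')(D, b) = Pow(Add(-1, -2), -1) = Pow(-3, -1) = Rational(-1, 3))
Mul(Function('p')(-1, 5), Function('w')(-6, 6)) = Mul(-1, Rational(-1, 3)) = Rational(1, 3)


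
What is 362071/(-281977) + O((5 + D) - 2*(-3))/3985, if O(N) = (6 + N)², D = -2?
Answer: -275881622/224735669 ≈ -1.2276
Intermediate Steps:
362071/(-281977) + O((5 + D) - 2*(-3))/3985 = 362071/(-281977) + (6 + ((5 - 2) - 2*(-3)))²/3985 = 362071*(-1/281977) + (6 + (3 + 6))²*(1/3985) = -362071/281977 + (6 + 9)²*(1/3985) = -362071/281977 + 15²*(1/3985) = -362071/281977 + 225*(1/3985) = -362071/281977 + 45/797 = -275881622/224735669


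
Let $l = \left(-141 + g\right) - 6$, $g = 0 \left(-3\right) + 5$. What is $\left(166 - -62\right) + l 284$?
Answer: $-40100$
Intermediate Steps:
$g = 5$ ($g = 0 + 5 = 5$)
$l = -142$ ($l = \left(-141 + 5\right) - 6 = -136 - 6 = -142$)
$\left(166 - -62\right) + l 284 = \left(166 - -62\right) - 40328 = \left(166 + 62\right) - 40328 = 228 - 40328 = -40100$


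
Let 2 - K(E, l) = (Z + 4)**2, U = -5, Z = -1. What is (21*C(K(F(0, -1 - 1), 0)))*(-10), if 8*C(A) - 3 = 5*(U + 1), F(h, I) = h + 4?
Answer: 1785/4 ≈ 446.25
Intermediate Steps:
F(h, I) = 4 + h
K(E, l) = -7 (K(E, l) = 2 - (-1 + 4)**2 = 2 - 1*3**2 = 2 - 1*9 = 2 - 9 = -7)
C(A) = -17/8 (C(A) = 3/8 + (5*(-5 + 1))/8 = 3/8 + (5*(-4))/8 = 3/8 + (1/8)*(-20) = 3/8 - 5/2 = -17/8)
(21*C(K(F(0, -1 - 1), 0)))*(-10) = (21*(-17/8))*(-10) = -357/8*(-10) = 1785/4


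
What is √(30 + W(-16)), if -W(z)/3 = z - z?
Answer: √30 ≈ 5.4772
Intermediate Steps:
W(z) = 0 (W(z) = -3*(z - z) = -3*0 = 0)
√(30 + W(-16)) = √(30 + 0) = √30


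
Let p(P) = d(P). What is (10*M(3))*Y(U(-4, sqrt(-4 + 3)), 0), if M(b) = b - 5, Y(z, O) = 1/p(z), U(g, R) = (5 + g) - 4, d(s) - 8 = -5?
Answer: -20/3 ≈ -6.6667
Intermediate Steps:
d(s) = 3 (d(s) = 8 - 5 = 3)
U(g, R) = 1 + g
p(P) = 3
Y(z, O) = 1/3
M(b) = -5 + b
(10*M(3))*Y(U(-4, sqrt(-4 + 3)), 0) = (10*(-5 + 3))*(1/3) = (10*(-2))*(1/3) = -20*1/3 = -20/3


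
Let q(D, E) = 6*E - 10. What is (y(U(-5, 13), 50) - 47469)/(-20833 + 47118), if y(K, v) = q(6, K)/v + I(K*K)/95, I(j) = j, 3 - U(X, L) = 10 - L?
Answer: -22547348/12485375 ≈ -1.8059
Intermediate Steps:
U(X, L) = -7 + L (U(X, L) = 3 - (10 - L) = 3 + (-10 + L) = -7 + L)
q(D, E) = -10 + 6*E
y(K, v) = K²/95 + (-10 + 6*K)/v (y(K, v) = (-10 + 6*K)/v + (K*K)/95 = (-10 + 6*K)/v + K²*(1/95) = (-10 + 6*K)/v + K²/95 = K²/95 + (-10 + 6*K)/v)
(y(U(-5, 13), 50) - 47469)/(-20833 + 47118) = ((1/95)*(-950 + 570*(-7 + 13) + 50*(-7 + 13)²)/50 - 47469)/(-20833 + 47118) = ((1/95)*(1/50)*(-950 + 570*6 + 50*6²) - 47469)/26285 = ((1/95)*(1/50)*(-950 + 3420 + 50*36) - 47469)*(1/26285) = ((1/95)*(1/50)*(-950 + 3420 + 1800) - 47469)*(1/26285) = ((1/95)*(1/50)*4270 - 47469)*(1/26285) = (427/475 - 47469)*(1/26285) = -22547348/475*1/26285 = -22547348/12485375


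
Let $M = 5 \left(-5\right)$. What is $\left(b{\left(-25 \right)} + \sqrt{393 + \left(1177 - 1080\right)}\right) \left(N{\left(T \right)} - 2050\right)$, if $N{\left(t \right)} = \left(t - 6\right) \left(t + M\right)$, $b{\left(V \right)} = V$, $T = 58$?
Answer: $8350 - 2338 \sqrt{10} \approx 956.59$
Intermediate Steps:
$M = -25$
$N{\left(t \right)} = \left(-25 + t\right) \left(-6 + t\right)$ ($N{\left(t \right)} = \left(t - 6\right) \left(t - 25\right) = \left(-6 + t\right) \left(-25 + t\right) = \left(-25 + t\right) \left(-6 + t\right)$)
$\left(b{\left(-25 \right)} + \sqrt{393 + \left(1177 - 1080\right)}\right) \left(N{\left(T \right)} - 2050\right) = \left(-25 + \sqrt{393 + \left(1177 - 1080\right)}\right) \left(\left(150 + 58^{2} - 1798\right) - 2050\right) = \left(-25 + \sqrt{393 + 97}\right) \left(\left(150 + 3364 - 1798\right) - 2050\right) = \left(-25 + \sqrt{490}\right) \left(1716 - 2050\right) = \left(-25 + 7 \sqrt{10}\right) \left(-334\right) = 8350 - 2338 \sqrt{10}$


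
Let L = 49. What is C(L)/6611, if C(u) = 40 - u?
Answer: -9/6611 ≈ -0.0013614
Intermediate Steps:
C(L)/6611 = (40 - 1*49)/6611 = (40 - 49)*(1/6611) = -9*1/6611 = -9/6611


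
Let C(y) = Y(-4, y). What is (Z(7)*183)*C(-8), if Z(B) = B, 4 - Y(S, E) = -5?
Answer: 11529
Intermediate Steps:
Y(S, E) = 9 (Y(S, E) = 4 - 1*(-5) = 4 + 5 = 9)
C(y) = 9
(Z(7)*183)*C(-8) = (7*183)*9 = 1281*9 = 11529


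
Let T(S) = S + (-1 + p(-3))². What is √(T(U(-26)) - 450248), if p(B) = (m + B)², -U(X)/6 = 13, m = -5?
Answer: I*√446357 ≈ 668.1*I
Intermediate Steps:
U(X) = -78 (U(X) = -6*13 = -78)
p(B) = (-5 + B)²
T(S) = 3969 + S (T(S) = S + (-1 + (-5 - 3)²)² = S + (-1 + (-8)²)² = S + (-1 + 64)² = S + 63² = S + 3969 = 3969 + S)
√(T(U(-26)) - 450248) = √((3969 - 78) - 450248) = √(3891 - 450248) = √(-446357) = I*√446357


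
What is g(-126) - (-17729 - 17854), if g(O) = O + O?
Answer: 35331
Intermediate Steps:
g(O) = 2*O
g(-126) - (-17729 - 17854) = 2*(-126) - (-17729 - 17854) = -252 - 1*(-35583) = -252 + 35583 = 35331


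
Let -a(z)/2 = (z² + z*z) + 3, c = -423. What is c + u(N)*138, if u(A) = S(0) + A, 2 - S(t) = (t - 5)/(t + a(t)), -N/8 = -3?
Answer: 3050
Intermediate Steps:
a(z) = -6 - 4*z² (a(z) = -2*((z² + z*z) + 3) = -2*((z² + z²) + 3) = -2*(2*z² + 3) = -2*(3 + 2*z²) = -6 - 4*z²)
N = 24 (N = -8*(-3) = 24)
S(t) = 2 - (-5 + t)/(-6 + t - 4*t²) (S(t) = 2 - (t - 5)/(t + (-6 - 4*t²)) = 2 - (-5 + t)/(-6 + t - 4*t²))
u(A) = 7/6 + A (u(A) = (7 - 1*0 + 8*0²)/(6 - 1*0 + 4*0²) + A = (7 + 0 + 8*0)/(6 + 0 + 4*0) + A = (7 + 0 + 0)/(6 + 0 + 0) + A = 7/6 + A)
c + u(N)*138 = -423 + (7/6 + 24)*138 = -423 + (151/6)*138 = -423 + 3473 = 3050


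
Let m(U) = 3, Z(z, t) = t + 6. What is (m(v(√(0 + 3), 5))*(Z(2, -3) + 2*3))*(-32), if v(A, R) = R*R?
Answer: -864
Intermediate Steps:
Z(z, t) = 6 + t
v(A, R) = R²
(m(v(√(0 + 3), 5))*(Z(2, -3) + 2*3))*(-32) = (3*((6 - 3) + 2*3))*(-32) = (3*(3 + 6))*(-32) = (3*9)*(-32) = 27*(-32) = -864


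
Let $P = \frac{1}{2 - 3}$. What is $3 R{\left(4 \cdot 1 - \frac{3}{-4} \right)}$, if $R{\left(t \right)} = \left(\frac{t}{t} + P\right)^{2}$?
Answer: $0$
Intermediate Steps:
$P = -1$ ($P = \frac{1}{-1} = -1$)
$R{\left(t \right)} = 0$ ($R{\left(t \right)} = \left(\frac{t}{t} - 1\right)^{2} = \left(1 - 1\right)^{2} = 0^{2} = 0$)
$3 R{\left(4 \cdot 1 - \frac{3}{-4} \right)} = 3 \cdot 0 = 0$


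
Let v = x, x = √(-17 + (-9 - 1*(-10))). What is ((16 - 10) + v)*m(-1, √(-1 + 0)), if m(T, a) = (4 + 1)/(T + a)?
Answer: -5 - 25*I ≈ -5.0 - 25.0*I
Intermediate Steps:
x = 4*I (x = √(-17 + (-9 + 10)) = √(-17 + 1) = √(-16) = 4*I ≈ 4.0*I)
m(T, a) = 5/(T + a)
v = 4*I ≈ 4.0*I
((16 - 10) + v)*m(-1, √(-1 + 0)) = ((16 - 10) + 4*I)*(5/(-1 + √(-1 + 0))) = (6 + 4*I)*(5/(-1 + √(-1))) = (6 + 4*I)*(5/(-1 + I)) = (6 + 4*I)*(5*((-1 - I)/2)) = (6 + 4*I)*(5*(-1 - I)/2) = 5*(-1 - I)*(6 + 4*I)/2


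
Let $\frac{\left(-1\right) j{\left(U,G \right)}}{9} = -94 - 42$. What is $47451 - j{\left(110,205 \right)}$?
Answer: $46227$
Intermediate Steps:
$j{\left(U,G \right)} = 1224$ ($j{\left(U,G \right)} = - 9 \left(-94 - 42\right) = \left(-9\right) \left(-136\right) = 1224$)
$47451 - j{\left(110,205 \right)} = 47451 - 1224 = 46227$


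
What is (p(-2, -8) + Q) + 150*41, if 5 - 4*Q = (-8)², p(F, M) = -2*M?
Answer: 24605/4 ≈ 6151.3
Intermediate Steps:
Q = -59/4 (Q = 5/4 - ¼*(-8)² = 5/4 - ¼*64 = 5/4 - 16 = -59/4 ≈ -14.750)
(p(-2, -8) + Q) + 150*41 = (-2*(-8) - 59/4) + 150*41 = (16 - 59/4) + 6150 = 5/4 + 6150 = 24605/4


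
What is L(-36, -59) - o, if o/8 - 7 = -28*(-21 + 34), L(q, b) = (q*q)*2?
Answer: 5448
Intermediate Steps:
L(q, b) = 2*q² (L(q, b) = q²*2 = 2*q²)
o = -2856 (o = 56 + 8*(-28*(-21 + 34)) = 56 + 8*(-28*13) = 56 + 8*(-364) = 56 - 2912 = -2856)
L(-36, -59) - o = 2*(-36)² - 1*(-2856) = 2*1296 + 2856 = 2592 + 2856 = 5448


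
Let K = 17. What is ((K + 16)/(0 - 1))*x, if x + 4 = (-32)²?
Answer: -33660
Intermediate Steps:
x = 1020 (x = -4 + (-32)² = -4 + 1024 = 1020)
((K + 16)/(0 - 1))*x = ((17 + 16)/(0 - 1))*1020 = (33/(-1))*1020 = (33*(-1))*1020 = -33*1020 = -33660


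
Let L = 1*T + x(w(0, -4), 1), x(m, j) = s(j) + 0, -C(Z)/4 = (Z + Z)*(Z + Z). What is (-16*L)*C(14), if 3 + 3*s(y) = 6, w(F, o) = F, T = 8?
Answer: 451584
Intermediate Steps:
s(y) = 1 (s(y) = -1 + (1/3)*6 = -1 + 2 = 1)
C(Z) = -16*Z**2 (C(Z) = -4*(Z + Z)*(Z + Z) = -4*2*Z*2*Z = -16*Z**2)
x(m, j) = 1 (x(m, j) = 1 + 0 = 1)
L = 9 (L = 1*8 + 1 = 8 + 1 = 9)
(-16*L)*C(14) = (-16*9)*(-16*14**2) = -(-2304)*196 = -144*(-3136) = 451584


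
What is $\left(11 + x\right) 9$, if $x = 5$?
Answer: $144$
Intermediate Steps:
$\left(11 + x\right) 9 = \left(11 + 5\right) 9 = 16 \cdot 9 = 144$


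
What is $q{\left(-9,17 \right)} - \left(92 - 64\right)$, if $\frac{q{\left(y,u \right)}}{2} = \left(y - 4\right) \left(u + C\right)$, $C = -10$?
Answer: $-210$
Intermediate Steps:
$q{\left(y,u \right)} = 2 \left(-10 + u\right) \left(-4 + y\right)$ ($q{\left(y,u \right)} = 2 \left(y - 4\right) \left(u - 10\right) = 2 \left(-4 + y\right) \left(-10 + u\right) = 2 \left(-10 + u\right) \left(-4 + y\right)$)
$q{\left(-9,17 \right)} - \left(92 - 64\right) = \left(80 - -180 - 136 + 2 \cdot 17 \left(-9\right)\right) - \left(92 - 64\right) = \left(80 + 180 - 136 - 306\right) - 28 = -182 - 28 = -210$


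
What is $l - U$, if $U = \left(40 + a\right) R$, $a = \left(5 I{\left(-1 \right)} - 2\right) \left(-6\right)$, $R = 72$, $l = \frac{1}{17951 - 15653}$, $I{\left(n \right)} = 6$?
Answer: $\frac{21178369}{2298} \approx 9216.0$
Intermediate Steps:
$l = \frac{1}{2298} \approx 0.00043516$
$a = -168$ ($a = \left(5 \cdot 6 - 2\right) \left(-6\right) = \left(30 - 2\right) \left(-6\right) = 28 \left(-6\right) = -168$)
$U = -9216$ ($U = \left(40 - 168\right) 72 = \left(-128\right) 72 = -9216$)
$l - U = \frac{1}{2298} - -9216 = \frac{1}{2298} + 9216 = \frac{21178369}{2298}$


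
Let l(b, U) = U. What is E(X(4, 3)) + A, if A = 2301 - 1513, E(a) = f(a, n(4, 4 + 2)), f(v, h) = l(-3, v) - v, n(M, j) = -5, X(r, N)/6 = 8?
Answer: 788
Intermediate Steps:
X(r, N) = 48 (X(r, N) = 6*8 = 48)
f(v, h) = 0 (f(v, h) = v - v = 0)
E(a) = 0
A = 788
E(X(4, 3)) + A = 0 + 788 = 788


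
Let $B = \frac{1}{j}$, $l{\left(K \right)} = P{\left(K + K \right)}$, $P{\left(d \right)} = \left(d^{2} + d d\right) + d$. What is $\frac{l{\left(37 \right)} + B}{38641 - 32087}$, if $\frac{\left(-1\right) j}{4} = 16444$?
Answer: $\frac{725246175}{431095904} \approx 1.6823$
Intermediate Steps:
$P{\left(d \right)} = d + 2 d^{2}$ ($P{\left(d \right)} = \left(d^{2} + d^{2}\right) + d = 2 d^{2} + d = d + 2 d^{2}$)
$l{\left(K \right)} = 2 K \left(1 + 4 K\right)$ ($l{\left(K \right)} = \left(K + K\right) \left(1 + 2 \left(K + K\right)\right) = 2 K \left(1 + 2 \cdot 2 K\right) = 2 K \left(1 + 4 K\right)$)
$j = -65776$ ($j = \left(-4\right) 16444 = -65776$)
$B = - \frac{1}{65776}$ ($B = \frac{1}{-65776} = - \frac{1}{65776} \approx -1.5203 \cdot 10^{-5}$)
$\frac{l{\left(37 \right)} + B}{38641 - 32087} = \frac{2 \cdot 37 \left(1 + 4 \cdot 37\right) - \frac{1}{65776}}{38641 - 32087} = \frac{2 \cdot 37 \left(1 + 148\right) - \frac{1}{65776}}{6554} = \left(2 \cdot 37 \cdot 149 - \frac{1}{65776}\right) \frac{1}{6554} = \left(11026 - \frac{1}{65776}\right) \frac{1}{6554} = \frac{725246175}{65776} \cdot \frac{1}{6554} = \frac{725246175}{431095904}$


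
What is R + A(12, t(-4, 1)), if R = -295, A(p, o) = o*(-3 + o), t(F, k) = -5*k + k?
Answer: -267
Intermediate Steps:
t(F, k) = -4*k
R + A(12, t(-4, 1)) = -295 + (-4*1)*(-3 - 4*1) = -295 - 4*(-3 - 4) = -295 - 4*(-7) = -295 + 28 = -267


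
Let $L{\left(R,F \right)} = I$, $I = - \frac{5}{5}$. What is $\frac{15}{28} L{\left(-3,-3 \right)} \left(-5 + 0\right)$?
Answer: $\frac{75}{28} \approx 2.6786$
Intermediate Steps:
$I = -1$ ($I = \left(-5\right) \frac{1}{5} = -1$)
$L{\left(R,F \right)} = -1$
$\frac{15}{28} L{\left(-3,-3 \right)} \left(-5 + 0\right) = \frac{15}{28} \left(- (-5 + 0)\right) = 15 \cdot \frac{1}{28} \left(\left(-1\right) \left(-5\right)\right) = \frac{15}{28} \cdot 5 = \frac{75}{28}$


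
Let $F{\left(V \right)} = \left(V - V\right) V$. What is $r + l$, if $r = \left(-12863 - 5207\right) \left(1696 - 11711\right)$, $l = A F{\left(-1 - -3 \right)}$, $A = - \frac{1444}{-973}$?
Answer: $180971050$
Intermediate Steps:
$A = \frac{1444}{973}$ ($A = \left(-1444\right) \left(- \frac{1}{973}\right) = \frac{1444}{973} \approx 1.4841$)
$F{\left(V \right)} = 0$ ($F{\left(V \right)} = 0 V = 0$)
$l = 0$ ($l = \frac{1444}{973} \cdot 0 = 0$)
$r = 180971050$ ($r = \left(-18070\right) \left(-10015\right) = 180971050$)
$r + l = 180971050 + 0 = 180971050$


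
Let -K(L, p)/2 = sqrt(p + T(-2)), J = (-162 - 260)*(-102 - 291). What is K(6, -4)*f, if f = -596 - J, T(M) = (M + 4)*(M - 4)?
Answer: 1331536*I ≈ 1.3315e+6*I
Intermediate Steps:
J = 165846 (J = -422*(-393) = 165846)
T(M) = (-4 + M)*(4 + M) (T(M) = (4 + M)*(-4 + M) = (-4 + M)*(4 + M))
K(L, p) = -2*sqrt(-12 + p) (K(L, p) = -2*sqrt(p + (-16 + (-2)**2)) = -2*sqrt(p + (-16 + 4)) = -2*sqrt(p - 12) = -2*sqrt(-12 + p))
f = -166442 (f = -596 - 1*165846 = -596 - 165846 = -166442)
K(6, -4)*f = -2*sqrt(-12 - 4)*(-166442) = -8*I*(-166442) = 1331536*I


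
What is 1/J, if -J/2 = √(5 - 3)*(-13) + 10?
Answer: 5/238 + 13*√2/476 ≈ 0.059632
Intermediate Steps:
J = -20 + 26*√2 (J = -2*(√(5 - 3)*(-13) + 10) = -2*(√2*(-13) + 10) = -2*(-13*√2 + 10) = -2*(10 - 13*√2) = -20 + 26*√2 ≈ 16.770)
1/J = 1/(-20 + 26*√2)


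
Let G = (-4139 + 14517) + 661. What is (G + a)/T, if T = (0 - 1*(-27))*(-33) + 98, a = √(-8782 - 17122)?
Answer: -11039/793 - 4*I*√1619/793 ≈ -13.921 - 0.20296*I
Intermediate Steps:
a = 4*I*√1619 (a = √(-25904) = 4*I*√1619 ≈ 160.95*I)
G = 11039 (G = 10378 + 661 = 11039)
T = -793 (T = (0 + 27)*(-33) + 98 = 27*(-33) + 98 = -891 + 98 = -793)
(G + a)/T = (11039 + 4*I*√1619)/(-793) = (11039 + 4*I*√1619)*(-1/793) = -11039/793 - 4*I*√1619/793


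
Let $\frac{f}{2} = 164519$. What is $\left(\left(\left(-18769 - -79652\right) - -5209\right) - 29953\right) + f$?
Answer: $365177$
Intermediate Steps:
$f = 329038$ ($f = 2 \cdot 164519 = 329038$)
$\left(\left(\left(-18769 - -79652\right) - -5209\right) - 29953\right) + f = \left(\left(\left(-18769 - -79652\right) - -5209\right) - 29953\right) + 329038 = \left(\left(\left(-18769 + 79652\right) + 5209\right) - 29953\right) + 329038 = \left(\left(60883 + 5209\right) - 29953\right) + 329038 = \left(66092 - 29953\right) + 329038 = 36139 + 329038 = 365177$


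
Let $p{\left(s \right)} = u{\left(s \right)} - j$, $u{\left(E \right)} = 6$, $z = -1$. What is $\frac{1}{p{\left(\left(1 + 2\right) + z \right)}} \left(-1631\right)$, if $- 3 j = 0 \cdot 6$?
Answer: $- \frac{1631}{6} \approx -271.83$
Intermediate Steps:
$j = 0$ ($j = - \frac{0 \cdot 6}{3} = \left(- \frac{1}{3}\right) 0 = 0$)
$p{\left(s \right)} = 6$ ($p{\left(s \right)} = 6 - 0 = 6 + 0 = 6$)
$\frac{1}{p{\left(\left(1 + 2\right) + z \right)}} \left(-1631\right) = \frac{1}{6} \left(-1631\right) = - \frac{1631}{6}$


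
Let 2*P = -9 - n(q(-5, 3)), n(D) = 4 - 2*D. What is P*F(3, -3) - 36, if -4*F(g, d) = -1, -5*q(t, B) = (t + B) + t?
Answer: -1491/40 ≈ -37.275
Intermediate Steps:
q(t, B) = -2*t/5 - B/5 (q(t, B) = -((t + B) + t)/5 = -((B + t) + t)/5 = -(B + 2*t)/5 = -2*t/5 - B/5)
F(g, d) = 1/4 (F(g, d) = -1/4*(-1) = 1/4)
P = -51/10 (P = (-9 - (4 - 2*(-2/5*(-5) - 1/5*3)))/2 = (-9 - (4 - 2*(2 - 3/5)))/2 = (-9 - (4 - 2*7/5))/2 = (-9 - (4 - 14/5))/2 = (-9 - 1*6/5)/2 = (-9 - 6/5)/2 = (1/2)*(-51/5) = -51/10 ≈ -5.1000)
P*F(3, -3) - 36 = -51/10*1/4 - 36 = -51/40 - 36 = -1491/40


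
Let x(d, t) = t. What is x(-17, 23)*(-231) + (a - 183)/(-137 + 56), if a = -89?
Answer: -430081/81 ≈ -5309.6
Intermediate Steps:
x(-17, 23)*(-231) + (a - 183)/(-137 + 56) = 23*(-231) + (-89 - 183)/(-137 + 56) = -5313 - 272/(-81) = -5313 - 272*(-1/81) = -5313 + 272/81 = -430081/81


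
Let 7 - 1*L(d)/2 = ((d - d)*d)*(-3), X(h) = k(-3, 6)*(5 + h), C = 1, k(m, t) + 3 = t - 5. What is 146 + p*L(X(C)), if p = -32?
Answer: -302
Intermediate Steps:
k(m, t) = -8 + t (k(m, t) = -3 + (t - 5) = -3 + (-5 + t) = -8 + t)
X(h) = -10 - 2*h (X(h) = (-8 + 6)*(5 + h) = -2*(5 + h) = -10 - 2*h)
L(d) = 14 (L(d) = 14 - 2*(d - d)*d*(-3) = 14 - 2*0*d*(-3) = 14 - 0*(-3) = 14 - 2*0 = 14 + 0 = 14)
146 + p*L(X(C)) = 146 - 32*14 = 146 - 448 = -302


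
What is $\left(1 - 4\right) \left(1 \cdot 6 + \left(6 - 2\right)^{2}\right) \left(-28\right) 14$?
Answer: $25872$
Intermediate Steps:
$\left(1 - 4\right) \left(1 \cdot 6 + \left(6 - 2\right)^{2}\right) \left(-28\right) 14 = - 3 \left(6 + 4^{2}\right) \left(-28\right) 14 = - 3 \left(6 + 16\right) \left(-28\right) 14 = \left(-3\right) 22 \left(-28\right) 14 = \left(-66\right) \left(-28\right) 14 = 1848 \cdot 14 = 25872$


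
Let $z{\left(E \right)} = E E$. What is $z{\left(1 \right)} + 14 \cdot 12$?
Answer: $169$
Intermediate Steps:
$z{\left(E \right)} = E^{2}$
$z{\left(1 \right)} + 14 \cdot 12 = 1^{2} + 14 \cdot 12 = 1 + 168 = 169$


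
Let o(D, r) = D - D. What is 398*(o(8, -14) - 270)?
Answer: -107460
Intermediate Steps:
o(D, r) = 0
398*(o(8, -14) - 270) = 398*(0 - 270) = 398*(-270) = -107460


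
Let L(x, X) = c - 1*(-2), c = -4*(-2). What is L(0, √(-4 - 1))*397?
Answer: 3970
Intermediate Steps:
c = 8
L(x, X) = 10 (L(x, X) = 8 - 1*(-2) = 8 + 2 = 10)
L(0, √(-4 - 1))*397 = 10*397 = 3970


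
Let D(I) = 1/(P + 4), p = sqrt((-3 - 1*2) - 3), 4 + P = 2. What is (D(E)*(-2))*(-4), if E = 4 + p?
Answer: 4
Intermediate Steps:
P = -2 (P = -4 + 2 = -2)
p = 2*I*sqrt(2) (p = sqrt((-3 - 2) - 3) = sqrt(-5 - 3) = sqrt(-8) = 2*I*sqrt(2) ≈ 2.8284*I)
E = 4 + 2*I*sqrt(2) ≈ 4.0 + 2.8284*I
D(I) = 1/2 (D(I) = 1/(-2 + 4) = 1/2)
(D(E)*(-2))*(-4) = ((1/2)*(-2))*(-4) = -1*(-4) = 4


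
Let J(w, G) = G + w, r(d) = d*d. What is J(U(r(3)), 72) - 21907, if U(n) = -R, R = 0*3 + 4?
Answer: -21839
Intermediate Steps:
r(d) = d²
R = 4 (R = 0 + 4 = 4)
U(n) = -4 (U(n) = -1*4 = -4)
J(U(r(3)), 72) - 21907 = (72 - 4) - 21907 = 68 - 21907 = -21839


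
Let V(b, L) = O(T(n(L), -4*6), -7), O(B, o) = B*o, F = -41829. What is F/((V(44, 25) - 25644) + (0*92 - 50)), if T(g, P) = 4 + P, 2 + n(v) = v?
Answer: 13943/8518 ≈ 1.6369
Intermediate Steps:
n(v) = -2 + v
V(b, L) = 140 (V(b, L) = (4 - 4*6)*(-7) = (4 - 24)*(-7) = -20*(-7) = 140)
F/((V(44, 25) - 25644) + (0*92 - 50)) = -41829/((140 - 25644) + (0*92 - 50)) = -41829/(-25504 + (0 - 50)) = -41829/(-25504 - 50) = -41829/(-25554) = -41829*(-1/25554) = 13943/8518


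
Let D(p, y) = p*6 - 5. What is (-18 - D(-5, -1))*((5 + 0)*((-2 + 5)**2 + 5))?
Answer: 1190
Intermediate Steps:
D(p, y) = -5 + 6*p (D(p, y) = 6*p - 5 = -5 + 6*p)
(-18 - D(-5, -1))*((5 + 0)*((-2 + 5)**2 + 5)) = (-18 - (-5 + 6*(-5)))*((5 + 0)*((-2 + 5)**2 + 5)) = (-18 - (-5 - 30))*(5*(3**2 + 5)) = (-18 - 1*(-35))*(5*(9 + 5)) = (-18 + 35)*(5*14) = 17*70 = 1190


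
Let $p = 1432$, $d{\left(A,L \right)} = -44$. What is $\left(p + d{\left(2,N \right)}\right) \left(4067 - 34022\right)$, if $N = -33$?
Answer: $-41577540$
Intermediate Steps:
$\left(p + d{\left(2,N \right)}\right) \left(4067 - 34022\right) = \left(1432 - 44\right) \left(4067 - 34022\right) = 1388 \left(-29955\right) = -41577540$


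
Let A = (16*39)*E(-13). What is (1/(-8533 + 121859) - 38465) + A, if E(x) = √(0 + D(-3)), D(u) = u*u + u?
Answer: -4359084589/113326 + 624*√6 ≈ -36937.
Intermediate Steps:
D(u) = u + u² (D(u) = u² + u = u + u²)
E(x) = √6 (E(x) = √(0 - 3*(1 - 3)) = √(0 - 3*(-2)) = √(0 + 6) = √6)
A = 624*√6 (A = (16*39)*√6 = 624*√6 ≈ 1528.5)
(1/(-8533 + 121859) - 38465) + A = (1/(-8533 + 121859) - 38465) + 624*√6 = (1/113326 - 38465) + 624*√6 = -4359084589/113326 + 624*√6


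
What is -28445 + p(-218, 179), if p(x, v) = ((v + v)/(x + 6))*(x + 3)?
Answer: -2976685/106 ≈ -28082.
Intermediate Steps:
p(x, v) = 2*v*(3 + x)/(6 + x) (p(x, v) = ((2*v)/(6 + x))*(3 + x) = (2*v/(6 + x))*(3 + x) = 2*v*(3 + x)/(6 + x))
-28445 + p(-218, 179) = -28445 + 2*179*(3 - 218)/(6 - 218) = -28445 + 2*179*(-215)/(-212) = -28445 + 2*179*(-1/212)*(-215) = -28445 + 38485/106 = -2976685/106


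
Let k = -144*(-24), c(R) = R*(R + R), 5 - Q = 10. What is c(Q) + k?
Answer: 3506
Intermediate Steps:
Q = -5 (Q = 5 - 1*10 = 5 - 10 = -5)
c(R) = 2*R**2 (c(R) = R*(2*R) = 2*R**2)
k = 3456
c(Q) + k = 2*(-5)**2 + 3456 = 2*25 + 3456 = 50 + 3456 = 3506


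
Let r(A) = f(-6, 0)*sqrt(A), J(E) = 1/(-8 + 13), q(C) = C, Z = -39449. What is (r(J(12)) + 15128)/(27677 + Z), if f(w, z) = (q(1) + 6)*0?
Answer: -3782/2943 ≈ -1.2851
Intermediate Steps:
J(E) = 1/5
f(w, z) = 0 (f(w, z) = (1 + 6)*0 = 7*0 = 0)
r(A) = 0 (r(A) = 0*sqrt(A) = 0)
(r(J(12)) + 15128)/(27677 + Z) = (0 + 15128)/(27677 - 39449) = 15128/(-11772) = 15128*(-1/11772) = -3782/2943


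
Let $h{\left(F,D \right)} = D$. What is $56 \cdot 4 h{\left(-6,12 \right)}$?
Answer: $2688$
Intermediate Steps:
$56 \cdot 4 h{\left(-6,12 \right)} = 56 \cdot 4 \cdot 12 = 224 \cdot 12 = 2688$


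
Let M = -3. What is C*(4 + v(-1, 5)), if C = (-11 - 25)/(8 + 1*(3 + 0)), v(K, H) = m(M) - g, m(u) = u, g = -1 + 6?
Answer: 144/11 ≈ 13.091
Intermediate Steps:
g = 5
v(K, H) = -8 (v(K, H) = -3 - 1*5 = -3 - 5 = -8)
C = -36/11 (C = -36/(8 + 1*3) = -36/(8 + 3) = -36/11 ≈ -3.2727)
C*(4 + v(-1, 5)) = -36*(4 - 8)/11 = -36/11*(-4) = 144/11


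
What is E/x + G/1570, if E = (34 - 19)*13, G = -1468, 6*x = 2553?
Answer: -318484/668035 ≈ -0.47675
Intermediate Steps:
x = 851/2 (x = (⅙)*2553 = 851/2 ≈ 425.50)
E = 195 (E = 15*13 = 195)
E/x + G/1570 = 195/(851/2) - 1468/1570 = 195*(2/851) - 1468*1/1570 = 390/851 - 734/785 = -318484/668035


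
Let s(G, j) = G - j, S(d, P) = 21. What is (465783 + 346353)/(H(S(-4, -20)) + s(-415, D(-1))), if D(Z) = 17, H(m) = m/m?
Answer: -812136/431 ≈ -1884.3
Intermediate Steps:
H(m) = 1
(465783 + 346353)/(H(S(-4, -20)) + s(-415, D(-1))) = (465783 + 346353)/(1 + (-415 - 1*17)) = 812136/(1 + (-415 - 17)) = 812136/(1 - 432) = 812136/(-431) = 812136*(-1/431) = -812136/431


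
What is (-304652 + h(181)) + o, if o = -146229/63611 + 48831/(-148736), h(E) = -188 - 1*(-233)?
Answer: -2881986523426757/9461245696 ≈ -3.0461e+5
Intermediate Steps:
h(E) = 45 (h(E) = -188 + 233 = 45)
o = -24855705285/9461245696 (o = -146229*1/63611 + 48831*(-1/148736) = -146229/63611 - 48831/148736 = -24855705285/9461245696 ≈ -2.6271)
(-304652 + h(181)) + o = (-304652 + 45) - 24855705285/9461245696 = -304607 - 24855705285/9461245696 = -2881986523426757/9461245696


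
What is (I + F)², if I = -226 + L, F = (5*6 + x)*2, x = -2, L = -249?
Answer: 175561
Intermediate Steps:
F = 56 (F = (5*6 - 2)*2 = (30 - 2)*2 = 28*2 = 56)
I = -475 (I = -226 - 249 = -475)
(I + F)² = (-475 + 56)² = (-419)² = 175561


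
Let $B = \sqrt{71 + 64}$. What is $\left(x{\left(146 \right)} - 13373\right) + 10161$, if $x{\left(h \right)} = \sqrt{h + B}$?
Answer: $-3212 + \sqrt{146 + 3 \sqrt{15}} \approx -3199.4$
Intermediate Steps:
$B = 3 \sqrt{15}$ ($B = \sqrt{135} = 3 \sqrt{15} \approx 11.619$)
$x{\left(h \right)} = \sqrt{h + 3 \sqrt{15}}$
$\left(x{\left(146 \right)} - 13373\right) + 10161 = \left(\sqrt{146 + 3 \sqrt{15}} - 13373\right) + 10161 = \left(-13373 + \sqrt{146 + 3 \sqrt{15}}\right) + 10161 = -3212 + \sqrt{146 + 3 \sqrt{15}}$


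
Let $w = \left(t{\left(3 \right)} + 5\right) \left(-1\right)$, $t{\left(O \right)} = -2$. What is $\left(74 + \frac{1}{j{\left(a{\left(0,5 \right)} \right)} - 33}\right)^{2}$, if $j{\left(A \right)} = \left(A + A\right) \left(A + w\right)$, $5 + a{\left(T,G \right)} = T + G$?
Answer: $\frac{5958481}{1089} \approx 5471.5$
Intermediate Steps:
$a{\left(T,G \right)} = -5 + G + T$ ($a{\left(T,G \right)} = -5 + \left(T + G\right) = -5 + \left(G + T\right) = -5 + G + T$)
$w = -3$ ($w = \left(-2 + 5\right) \left(-1\right) = 3 \left(-1\right) = -3$)
$j{\left(A \right)} = 2 A \left(-3 + A\right)$ ($j{\left(A \right)} = \left(A + A\right) \left(A - 3\right) = 2 A \left(-3 + A\right)$)
$\left(74 + \frac{1}{j{\left(a{\left(0,5 \right)} \right)} - 33}\right)^{2} = \left(74 + \frac{1}{2 \left(-5 + 5 + 0\right) \left(-3 + \left(-5 + 5 + 0\right)\right) - 33}\right)^{2} = \left(74 + \frac{1}{2 \cdot 0 \left(-3 + 0\right) - 33}\right)^{2} = \left(74 + \frac{1}{2 \cdot 0 \left(-3\right) - 33}\right)^{2} = \left(74 + \frac{1}{0 - 33}\right)^{2} = \left(74 + \frac{1}{-33}\right)^{2} = \left(74 - \frac{1}{33}\right)^{2} = \left(\frac{2441}{33}\right)^{2} = \frac{5958481}{1089}$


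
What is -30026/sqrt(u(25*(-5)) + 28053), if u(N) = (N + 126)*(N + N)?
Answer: -30026*sqrt(27803)/27803 ≈ -180.07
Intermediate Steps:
u(N) = 2*N*(126 + N) (u(N) = (126 + N)*(2*N) = 2*N*(126 + N))
-30026/sqrt(u(25*(-5)) + 28053) = -30026/sqrt(2*(25*(-5))*(126 + 25*(-5)) + 28053) = -30026/sqrt(2*(-125)*(126 - 125) + 28053) = -30026/sqrt(2*(-125)*1 + 28053) = -30026/sqrt(-250 + 28053) = -30026*sqrt(27803)/27803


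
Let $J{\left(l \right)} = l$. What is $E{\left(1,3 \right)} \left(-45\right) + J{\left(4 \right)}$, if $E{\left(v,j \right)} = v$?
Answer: $-41$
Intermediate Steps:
$E{\left(1,3 \right)} \left(-45\right) + J{\left(4 \right)} = 1 \left(-45\right) + 4 = -45 + 4 = -41$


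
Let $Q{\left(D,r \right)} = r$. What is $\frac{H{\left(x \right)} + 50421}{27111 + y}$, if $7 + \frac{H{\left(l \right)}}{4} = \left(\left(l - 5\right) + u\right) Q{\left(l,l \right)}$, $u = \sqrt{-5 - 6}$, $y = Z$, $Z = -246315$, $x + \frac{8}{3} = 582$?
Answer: $- \frac{12431833}{1972836} - \frac{1738 i \sqrt{11}}{164403} \approx -6.3015 - 0.035062 i$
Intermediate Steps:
$x = \frac{1738}{3}$ ($x = - \frac{8}{3} + 582 = \frac{1738}{3} \approx 579.33$)
$y = -246315$
$u = i \sqrt{11}$ ($u = \sqrt{-11} = i \sqrt{11} \approx 3.3166 i$)
$H{\left(l \right)} = -28 + 4 l \left(-5 + l + i \sqrt{11}\right)$ ($H{\left(l \right)} = -28 + 4 \left(\left(l - 5\right) + i \sqrt{11}\right) l = -28 + 4 \left(\left(-5 + l\right) + i \sqrt{11}\right) l = -28 + 4 \left(-5 + l + i \sqrt{11}\right) l = -28 + 4 l \left(-5 + l + i \sqrt{11}\right)$)
$\frac{H{\left(x \right)} + 50421}{27111 + y} = \frac{\left(-28 - \frac{34760}{3} + 4 \left(\frac{1738}{3}\right)^{2} + 4 i \frac{1738}{3} \sqrt{11}\right) + 50421}{27111 - 246315} = \frac{\left(-28 - \frac{34760}{3} + 4 \cdot \frac{3020644}{9} + \frac{6952 i \sqrt{11}}{3}\right) + 50421}{-219204} = \left(\left(-28 - \frac{34760}{3} + \frac{12082576}{9} + \frac{6952 i \sqrt{11}}{3}\right) + 50421\right) \left(- \frac{1}{219204}\right) = \left(\left(\frac{11978044}{9} + \frac{6952 i \sqrt{11}}{3}\right) + 50421\right) \left(- \frac{1}{219204}\right) = \left(\frac{12431833}{9} + \frac{6952 i \sqrt{11}}{3}\right) \left(- \frac{1}{219204}\right) = - \frac{12431833}{1972836} - \frac{1738 i \sqrt{11}}{164403}$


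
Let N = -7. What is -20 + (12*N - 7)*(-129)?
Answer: 11719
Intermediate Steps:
-20 + (12*N - 7)*(-129) = -20 + (12*(-7) - 7)*(-129) = -20 + (-84 - 7)*(-129) = -20 - 91*(-129) = -20 + 11739 = 11719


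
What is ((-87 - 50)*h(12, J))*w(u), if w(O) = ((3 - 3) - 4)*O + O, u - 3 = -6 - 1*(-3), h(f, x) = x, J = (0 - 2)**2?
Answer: 0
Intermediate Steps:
J = 4 (J = (-2)**2 = 4)
u = 0 (u = 3 + (-6 - 1*(-3)) = 3 + (-6 + 3) = 3 - 3 = 0)
w(O) = -3*O (w(O) = (0 - 4)*O + O = -4*O + O = -3*O)
((-87 - 50)*h(12, J))*w(u) = ((-87 - 50)*4)*(-3*0) = -137*4*0 = -548*0 = 0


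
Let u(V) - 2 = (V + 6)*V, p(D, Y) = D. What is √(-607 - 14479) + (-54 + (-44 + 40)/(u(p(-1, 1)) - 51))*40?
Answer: -58240/27 + I*√15086 ≈ -2157.0 + 122.83*I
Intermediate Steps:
u(V) = 2 + V*(6 + V) (u(V) = 2 + (V + 6)*V = 2 + (6 + V)*V = 2 + V*(6 + V))
√(-607 - 14479) + (-54 + (-44 + 40)/(u(p(-1, 1)) - 51))*40 = √(-607 - 14479) + (-54 + (-44 + 40)/((2 + (-1)² + 6*(-1)) - 51))*40 = √(-15086) + (-54 - 4/((2 + 1 - 6) - 51))*40 = I*√15086 + (-54 - 4/(-3 - 51))*40 = I*√15086 + (-54 - 4/(-54))*40 = I*√15086 + (-54 - 4*(-1/54))*40 = I*√15086 + (-54 + 2/27)*40 = I*√15086 - 1456/27*40 = I*√15086 - 58240/27 = -58240/27 + I*√15086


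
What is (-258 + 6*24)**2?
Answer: 12996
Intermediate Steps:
(-258 + 6*24)**2 = (-258 + 144)**2 = (-114)**2 = 12996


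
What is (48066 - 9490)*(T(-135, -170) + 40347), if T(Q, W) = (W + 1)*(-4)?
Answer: 1582503248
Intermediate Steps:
T(Q, W) = -4 - 4*W (T(Q, W) = (1 + W)*(-4) = -4 - 4*W)
(48066 - 9490)*(T(-135, -170) + 40347) = (48066 - 9490)*((-4 - 4*(-170)) + 40347) = 38576*((-4 + 680) + 40347) = 38576*(676 + 40347) = 38576*41023 = 1582503248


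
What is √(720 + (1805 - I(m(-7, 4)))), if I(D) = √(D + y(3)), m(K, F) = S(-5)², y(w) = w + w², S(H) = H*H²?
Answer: √(2525 - √15637) ≈ 48.989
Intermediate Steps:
S(H) = H³
m(K, F) = 15625 (m(K, F) = ((-5)³)² = (-125)² = 15625)
I(D) = √(12 + D) (I(D) = √(D + 3*(1 + 3)) = √(D + 3*4) = √(D + 12) = √(12 + D))
√(720 + (1805 - I(m(-7, 4)))) = √(720 + (1805 - √(12 + 15625))) = √(720 + (1805 - √15637)) = √(2525 - √15637)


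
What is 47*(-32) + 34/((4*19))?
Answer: -57135/38 ≈ -1503.6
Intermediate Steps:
47*(-32) + 34/((4*19)) = -1504 + 34/76 = -1504 + 34*(1/76) = -1504 + 17/38 = -57135/38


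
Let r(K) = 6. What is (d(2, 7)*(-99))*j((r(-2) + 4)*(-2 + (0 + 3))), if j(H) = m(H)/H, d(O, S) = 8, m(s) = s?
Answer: -792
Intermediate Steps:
j(H) = 1 (j(H) = H/H = 1)
(d(2, 7)*(-99))*j((r(-2) + 4)*(-2 + (0 + 3))) = (8*(-99))*1 = -792*1 = -792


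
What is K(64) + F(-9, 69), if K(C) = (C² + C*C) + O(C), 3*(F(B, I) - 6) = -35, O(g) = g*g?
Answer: 36847/3 ≈ 12282.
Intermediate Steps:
O(g) = g²
F(B, I) = -17/3 (F(B, I) = 6 + (⅓)*(-35) = 6 - 35/3 = -17/3)
K(C) = 3*C² (K(C) = (C² + C*C) + C² = (C² + C²) + C² = 2*C² + C² = 3*C²)
K(64) + F(-9, 69) = 3*64² - 17/3 = 3*4096 - 17/3 = 12288 - 17/3 = 36847/3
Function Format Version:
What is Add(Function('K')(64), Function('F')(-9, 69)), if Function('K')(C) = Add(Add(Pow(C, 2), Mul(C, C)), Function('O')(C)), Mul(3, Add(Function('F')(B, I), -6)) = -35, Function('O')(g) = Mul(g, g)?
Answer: Rational(36847, 3) ≈ 12282.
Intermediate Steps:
Function('O')(g) = Pow(g, 2)
Function('F')(B, I) = Rational(-17, 3) (Function('F')(B, I) = Add(6, Mul(Rational(1, 3), -35)) = Add(6, Rational(-35, 3)) = Rational(-17, 3))
Function('K')(C) = Mul(3, Pow(C, 2)) (Function('K')(C) = Add(Add(Pow(C, 2), Mul(C, C)), Pow(C, 2)) = Add(Add(Pow(C, 2), Pow(C, 2)), Pow(C, 2)) = Add(Mul(2, Pow(C, 2)), Pow(C, 2)) = Mul(3, Pow(C, 2)))
Add(Function('K')(64), Function('F')(-9, 69)) = Add(Mul(3, Pow(64, 2)), Rational(-17, 3)) = Add(Mul(3, 4096), Rational(-17, 3)) = Add(12288, Rational(-17, 3)) = Rational(36847, 3)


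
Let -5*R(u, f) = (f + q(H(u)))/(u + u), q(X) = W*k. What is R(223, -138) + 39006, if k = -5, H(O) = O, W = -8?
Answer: 43491739/1115 ≈ 39006.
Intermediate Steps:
q(X) = 40 (q(X) = -8*(-5) = 40)
R(u, f) = -(40 + f)/(10*u) (R(u, f) = -(f + 40)/(5*(u + u)) = -(40 + f)/(5*(2*u)) = -(40 + f)*1/(2*u)/5 = -(40 + f)/(10*u))
R(223, -138) + 39006 = (⅒)*(-40 - 1*(-138))/223 + 39006 = (⅒)*(1/223)*(-40 + 138) + 39006 = (⅒)*(1/223)*98 + 39006 = 49/1115 + 39006 = 43491739/1115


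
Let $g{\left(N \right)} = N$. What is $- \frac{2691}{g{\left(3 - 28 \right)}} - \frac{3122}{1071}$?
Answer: $\frac{400573}{3825} \approx 104.72$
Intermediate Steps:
$- \frac{2691}{g{\left(3 - 28 \right)}} - \frac{3122}{1071} = - \frac{2691}{3 - 28} - \frac{3122}{1071} = - \frac{2691}{-25} - \frac{446}{153} = \left(-2691\right) \left(- \frac{1}{25}\right) - \frac{446}{153} = \frac{2691}{25} - \frac{446}{153} = \frac{400573}{3825}$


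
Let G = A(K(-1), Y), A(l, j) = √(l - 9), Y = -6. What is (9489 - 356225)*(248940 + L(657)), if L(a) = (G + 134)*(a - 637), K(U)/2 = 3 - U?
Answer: -87245712320 - 6934720*I ≈ -8.7246e+10 - 6.9347e+6*I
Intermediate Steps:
K(U) = 6 - 2*U (K(U) = 2*(3 - U) = 6 - 2*U)
A(l, j) = √(-9 + l)
G = I (G = √(-9 + (6 - 2*(-1))) = √(-9 + (6 + 2)) = √(-9 + 8) = √(-1) = I ≈ 1.0*I)
L(a) = (-637 + a)*(134 + I) (L(a) = (I + 134)*(a - 637) = (134 + I)*(-637 + a) = (-637 + a)*(134 + I))
(9489 - 356225)*(248940 + L(657)) = (9489 - 356225)*(248940 + (-85358 - 637*I + 657*(134 + I))) = -346736*(248940 + (-85358 - 637*I + (88038 + 657*I))) = -346736*(248940 + (2680 + 20*I)) = -346736*(251620 + 20*I) = -87245712320 - 6934720*I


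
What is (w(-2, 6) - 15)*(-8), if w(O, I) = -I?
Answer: 168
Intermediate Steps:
(w(-2, 6) - 15)*(-8) = (-1*6 - 15)*(-8) = (-6 - 15)*(-8) = -21*(-8) = 168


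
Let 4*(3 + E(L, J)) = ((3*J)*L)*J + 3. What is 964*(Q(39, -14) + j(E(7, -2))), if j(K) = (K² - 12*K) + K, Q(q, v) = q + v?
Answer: 656725/4 ≈ 1.6418e+5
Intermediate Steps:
E(L, J) = -9/4 + 3*L*J²/4 (E(L, J) = -3 + (((3*J)*L)*J + 3)/4 = -3 + ((3*J*L)*J + 3)/4 = -3 + (3*L*J² + 3)/4 = -3 + (3 + 3*L*J²)/4 = -3 + (¾ + 3*L*J²/4) = -9/4 + 3*L*J²/4)
j(K) = K² - 11*K
964*(Q(39, -14) + j(E(7, -2))) = 964*((39 - 14) + (-9/4 + (¾)*7*(-2)²)*(-11 + (-9/4 + (¾)*7*(-2)²))) = 964*(25 + (-9/4 + (¾)*7*4)*(-11 + (-9/4 + (¾)*7*4))) = 964*(25 + (-9/4 + 21)*(-11 + (-9/4 + 21))) = 964*(25 + 75*(-11 + 75/4)/4) = 964*(25 + (75/4)*(31/4)) = 964*(25 + 2325/16) = 964*(2725/16) = 656725/4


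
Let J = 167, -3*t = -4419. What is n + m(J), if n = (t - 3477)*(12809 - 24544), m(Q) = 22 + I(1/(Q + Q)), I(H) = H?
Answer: 7854665309/334 ≈ 2.3517e+7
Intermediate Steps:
t = 1473 (t = -⅓*(-4419) = 1473)
m(Q) = 22 + 1/(2*Q) (m(Q) = 22 + 1/(Q + Q) = 22 + 1/(2*Q))
n = 23516940 (n = (1473 - 3477)*(12809 - 24544) = -2004*(-11735) = 23516940)
n + m(J) = 23516940 + (22 + (½)/167) = 23516940 + (22 + (½)*(1/167)) = 23516940 + (22 + 1/334) = 23516940 + 7349/334 = 7854665309/334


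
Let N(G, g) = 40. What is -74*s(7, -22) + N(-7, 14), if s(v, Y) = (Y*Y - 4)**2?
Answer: -17049560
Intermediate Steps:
s(v, Y) = (-4 + Y**2)**2 (s(v, Y) = (Y**2 - 4)**2 = (-4 + Y**2)**2)
-74*s(7, -22) + N(-7, 14) = -74*(-4 + (-22)**2)**2 + 40 = -74*(-4 + 484)**2 + 40 = -74*480**2 + 40 = -74*230400 + 40 = -17049600 + 40 = -17049560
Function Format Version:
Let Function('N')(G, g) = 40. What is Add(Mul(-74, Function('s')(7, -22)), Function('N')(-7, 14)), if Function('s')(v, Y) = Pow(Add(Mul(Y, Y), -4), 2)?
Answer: -17049560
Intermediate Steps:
Function('s')(v, Y) = Pow(Add(-4, Pow(Y, 2)), 2) (Function('s')(v, Y) = Pow(Add(Pow(Y, 2), -4), 2) = Pow(Add(-4, Pow(Y, 2)), 2))
Add(Mul(-74, Function('s')(7, -22)), Function('N')(-7, 14)) = Add(Mul(-74, Pow(Add(-4, Pow(-22, 2)), 2)), 40) = Add(Mul(-74, Pow(Add(-4, 484), 2)), 40) = Add(Mul(-74, Pow(480, 2)), 40) = Add(Mul(-74, 230400), 40) = Add(-17049600, 40) = -17049560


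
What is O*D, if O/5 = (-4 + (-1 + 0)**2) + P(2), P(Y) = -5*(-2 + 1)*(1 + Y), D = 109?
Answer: 6540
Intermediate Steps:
P(Y) = 5 + 5*Y (P(Y) = -(-5)*(1 + Y) = -5*(-1 - Y) = 5 + 5*Y)
O = 60 (O = 5*((-4 + (-1 + 0)**2) + (5 + 5*2)) = 5*((-4 + (-1)**2) + (5 + 10)) = 5*((-4 + 1) + 15) = 5*(-3 + 15) = 5*12 = 60)
O*D = 60*109 = 6540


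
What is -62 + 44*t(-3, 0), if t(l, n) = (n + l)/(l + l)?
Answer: -40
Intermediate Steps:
t(l, n) = (l + n)/(2*l) (t(l, n) = (l + n)/((2*l)) = (l + n)*(1/(2*l)) = (l + n)/(2*l))
-62 + 44*t(-3, 0) = -62 + 44*((½)*(-3 + 0)/(-3)) = -62 + 44*((½)*(-⅓)*(-3)) = -62 + 44*(½) = -62 + 22 = -40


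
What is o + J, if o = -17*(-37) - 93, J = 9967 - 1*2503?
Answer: 8000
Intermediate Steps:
J = 7464 (J = 9967 - 2503 = 7464)
o = 536 (o = 629 - 93 = 536)
o + J = 536 + 7464 = 8000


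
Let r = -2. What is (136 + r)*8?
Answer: 1072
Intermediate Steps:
(136 + r)*8 = (136 - 2)*8 = 134*8 = 1072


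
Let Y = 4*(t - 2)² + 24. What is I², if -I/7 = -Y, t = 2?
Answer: 28224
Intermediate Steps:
Y = 24 (Y = 4*(2 - 2)² + 24 = 4*0² + 24 = 4*0 + 24 = 0 + 24 = 24)
I = 168 (I = -(-7)*24 = -7*(-24) = 168)
I² = 168² = 28224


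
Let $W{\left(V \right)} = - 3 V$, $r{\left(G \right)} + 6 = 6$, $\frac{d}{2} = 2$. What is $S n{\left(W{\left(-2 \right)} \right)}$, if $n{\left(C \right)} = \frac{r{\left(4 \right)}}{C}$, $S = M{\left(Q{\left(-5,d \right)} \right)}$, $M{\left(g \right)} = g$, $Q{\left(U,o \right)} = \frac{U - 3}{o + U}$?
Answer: $0$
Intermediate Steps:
$d = 4$ ($d = 2 \cdot 2 = 4$)
$Q{\left(U,o \right)} = \frac{-3 + U}{U + o}$
$S = 8$ ($S = \frac{-3 - 5}{-5 + 4} = \frac{1}{-1} \left(-8\right) = \left(-1\right) \left(-8\right) = 8$)
$r{\left(G \right)} = 0$ ($r{\left(G \right)} = -6 + 6 = 0$)
$n{\left(C \right)} = 0$ ($n{\left(C \right)} = \frac{0}{C} = 0$)
$S n{\left(W{\left(-2 \right)} \right)} = 8 \cdot 0 = 0$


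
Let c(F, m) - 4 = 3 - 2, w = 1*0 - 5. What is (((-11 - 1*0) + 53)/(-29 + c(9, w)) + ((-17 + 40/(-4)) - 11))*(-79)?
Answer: 12561/4 ≈ 3140.3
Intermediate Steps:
w = -5 (w = 0 - 5 = -5)
c(F, m) = 5 (c(F, m) = 4 + (3 - 2) = 4 + 1 = 5)
(((-11 - 1*0) + 53)/(-29 + c(9, w)) + ((-17 + 40/(-4)) - 11))*(-79) = (((-11 - 1*0) + 53)/(-29 + 5) + ((-17 + 40/(-4)) - 11))*(-79) = (((-11 + 0) + 53)/(-24) + ((-17 + 40*(-1/4)) - 11))*(-79) = ((-11 + 53)*(-1/24) + ((-17 - 10) - 11))*(-79) = (42*(-1/24) + (-27 - 11))*(-79) = (-7/4 - 38)*(-79) = -159/4*(-79) = 12561/4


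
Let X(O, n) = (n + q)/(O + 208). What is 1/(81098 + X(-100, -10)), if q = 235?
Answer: 12/973201 ≈ 1.2330e-5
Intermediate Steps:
X(O, n) = (235 + n)/(208 + O) (X(O, n) = (n + 235)/(O + 208) = (235 + n)/(208 + O))
1/(81098 + X(-100, -10)) = 1/(81098 + (235 - 10)/(208 - 100)) = 1/(81098 + 225/108) = 1/(81098 + (1/108)*225) = 1/(81098 + 25/12) = 1/(973201/12) = 12/973201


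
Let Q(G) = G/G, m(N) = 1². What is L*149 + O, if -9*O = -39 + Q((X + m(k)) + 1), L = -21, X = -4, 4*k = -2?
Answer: -28123/9 ≈ -3124.8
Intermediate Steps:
k = -½ (k = (¼)*(-2) = -½ ≈ -0.50000)
m(N) = 1
Q(G) = 1
O = 38/9 (O = -(-39 + 1)/9 = -⅑*(-38) = 38/9 ≈ 4.2222)
L*149 + O = -21*149 + 38/9 = -3129 + 38/9 = -28123/9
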